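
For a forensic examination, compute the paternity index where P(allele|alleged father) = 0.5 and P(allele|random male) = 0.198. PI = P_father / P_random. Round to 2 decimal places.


Paternity Index calculation:
PI = P(allele|father) / P(allele|random)
PI = 0.5 / 0.198
PI = 2.53

2.53


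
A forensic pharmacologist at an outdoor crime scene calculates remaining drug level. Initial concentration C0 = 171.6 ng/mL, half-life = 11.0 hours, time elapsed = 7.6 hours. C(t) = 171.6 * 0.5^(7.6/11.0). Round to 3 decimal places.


Drug concentration decay:
Number of half-lives = t / t_half = 7.6 / 11.0 = 0.690909
Decay factor = 0.5^0.690909 = 0.61946342
C(t) = 171.6 * 0.61946342 = 106.300 ng/mL

106.300


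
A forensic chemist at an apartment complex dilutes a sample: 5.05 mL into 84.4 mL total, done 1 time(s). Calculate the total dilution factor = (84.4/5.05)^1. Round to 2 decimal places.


Dilution factor calculation:
Single dilution = V_total / V_sample = 84.4 / 5.05 ≈ 16.712871
Number of dilutions = 1
Total DF = (84.4 / 5.05)^1 (full precision, rounded at the end) = 16.71

16.71


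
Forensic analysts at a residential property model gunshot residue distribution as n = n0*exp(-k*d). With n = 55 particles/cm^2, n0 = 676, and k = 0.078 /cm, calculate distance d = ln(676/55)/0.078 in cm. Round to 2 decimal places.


GSR distance calculation:
n0/n = 676 / 55 = 12.290909
ln(n0/n) = 2.50886
d = 2.50886 / 0.078 = 32.16 cm

32.16


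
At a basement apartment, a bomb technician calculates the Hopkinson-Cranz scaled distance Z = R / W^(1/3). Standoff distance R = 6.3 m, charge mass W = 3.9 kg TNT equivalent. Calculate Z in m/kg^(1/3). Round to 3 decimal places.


Scaled distance calculation:
W^(1/3) = 3.9^(1/3) = 1.574061
Z = R / W^(1/3) = 6.3 / 1.574061
Z = 4.002 m/kg^(1/3)

4.002


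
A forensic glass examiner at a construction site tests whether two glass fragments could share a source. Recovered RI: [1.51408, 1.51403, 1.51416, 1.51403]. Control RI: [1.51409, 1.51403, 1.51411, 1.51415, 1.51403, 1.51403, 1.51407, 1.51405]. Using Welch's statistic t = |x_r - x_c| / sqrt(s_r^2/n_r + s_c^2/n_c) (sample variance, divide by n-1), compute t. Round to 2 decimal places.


Welch's t-criterion for glass RI comparison:
Recovered mean = sum / n_r = 6.0563 / 4 = 1.514075
Control mean = sum / n_c = 12.11256 / 8 = 1.51407
Recovered sample variance s_r^2 = 3.76667e-09
Control sample variance s_c^2 = 1.94286e-09
Welch SE (unpooled) = sqrt(s_r^2/n_r + s_c^2/n_c) = sqrt(9.41667e-10 + 2.42857e-10) = sqrt(1.18452e-09) = 3.44169e-05
|mean_r - mean_c| = 5e-06
t = 5e-06 / 3.44169e-05 = 0.15

0.15


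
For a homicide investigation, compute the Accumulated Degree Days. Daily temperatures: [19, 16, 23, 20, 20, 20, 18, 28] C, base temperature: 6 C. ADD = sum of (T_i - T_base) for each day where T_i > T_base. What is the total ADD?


Computing ADD day by day:
Day 1: max(0, 19 - 6) = 13
Day 2: max(0, 16 - 6) = 10
Day 3: max(0, 23 - 6) = 17
Day 4: max(0, 20 - 6) = 14
Day 5: max(0, 20 - 6) = 14
Day 6: max(0, 20 - 6) = 14
Day 7: max(0, 18 - 6) = 12
Day 8: max(0, 28 - 6) = 22
Total ADD = 116

116


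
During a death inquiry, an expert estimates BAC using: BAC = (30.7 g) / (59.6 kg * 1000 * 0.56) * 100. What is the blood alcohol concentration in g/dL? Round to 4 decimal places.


Applying the Widmark formula:
BAC = (dose_g / (body_wt * 1000 * r)) * 100
Denominator = 59.6 * 1000 * 0.56 = 33376
BAC = (30.7 / 33376) * 100
BAC = 0.0920 g/dL

0.0920


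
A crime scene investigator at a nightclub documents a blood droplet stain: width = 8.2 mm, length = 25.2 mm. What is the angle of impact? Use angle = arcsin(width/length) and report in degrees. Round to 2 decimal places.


Blood spatter impact angle calculation:
width / length = 8.2 / 25.2 = 0.325397
angle = arcsin(0.325397)
angle = 18.99 degrees

18.99


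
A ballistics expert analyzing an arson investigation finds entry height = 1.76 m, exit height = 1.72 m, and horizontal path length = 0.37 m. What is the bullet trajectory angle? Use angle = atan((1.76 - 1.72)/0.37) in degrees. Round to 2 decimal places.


Bullet trajectory angle:
Height difference = 1.76 - 1.72 = 0.04 m
angle = atan(0.04 / 0.37)
angle = atan(0.108108)
angle = 6.17 degrees

6.17


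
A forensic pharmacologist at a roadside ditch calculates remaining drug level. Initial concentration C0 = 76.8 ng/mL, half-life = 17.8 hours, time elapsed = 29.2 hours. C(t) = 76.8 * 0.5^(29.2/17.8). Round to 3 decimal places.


Drug concentration decay:
Number of half-lives = t / t_half = 29.2 / 17.8 = 1.640449
Decay factor = 0.5^1.640449 = 0.32075663
C(t) = 76.8 * 0.32075663 = 24.634 ng/mL

24.634


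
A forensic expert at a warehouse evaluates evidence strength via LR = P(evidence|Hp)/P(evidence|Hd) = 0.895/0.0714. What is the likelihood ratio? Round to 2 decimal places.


Likelihood ratio calculation:
LR = P(E|Hp) / P(E|Hd)
LR = 0.895 / 0.0714
LR = 12.54

12.54


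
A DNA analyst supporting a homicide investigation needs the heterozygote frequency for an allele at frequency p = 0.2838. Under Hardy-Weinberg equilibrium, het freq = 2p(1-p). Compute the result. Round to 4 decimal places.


Hardy-Weinberg heterozygote frequency:
q = 1 - p = 1 - 0.2838 = 0.7162
2pq = 2 * 0.2838 * 0.7162 = 0.4065

0.4065


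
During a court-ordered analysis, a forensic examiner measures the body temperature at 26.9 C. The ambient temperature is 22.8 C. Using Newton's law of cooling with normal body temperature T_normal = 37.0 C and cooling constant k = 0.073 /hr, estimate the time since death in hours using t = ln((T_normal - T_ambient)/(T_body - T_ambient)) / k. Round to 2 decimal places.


Using Newton's law of cooling:
t = ln((T_normal - T_ambient) / (T_body - T_ambient)) / k
T_normal - T_ambient = 14.2
T_body - T_ambient = 4.1
Ratio = 3.463415
ln(ratio) = 1.242255
t = 1.242255 / 0.073 = 17.02 hours

17.02


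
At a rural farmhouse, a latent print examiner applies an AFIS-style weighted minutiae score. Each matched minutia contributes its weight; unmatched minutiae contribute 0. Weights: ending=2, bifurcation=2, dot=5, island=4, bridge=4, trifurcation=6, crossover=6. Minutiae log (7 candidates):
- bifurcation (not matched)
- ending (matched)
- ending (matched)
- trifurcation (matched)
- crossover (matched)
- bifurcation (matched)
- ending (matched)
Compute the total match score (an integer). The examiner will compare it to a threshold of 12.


Weighted minutiae match score:
  bifurcation: not matched, +0
  ending: matched, +2 (running total 2)
  ending: matched, +2 (running total 4)
  trifurcation: matched, +6 (running total 10)
  crossover: matched, +6 (running total 16)
  bifurcation: matched, +2 (running total 18)
  ending: matched, +2 (running total 20)
Total score = 20
Threshold = 12; verdict = identification

20


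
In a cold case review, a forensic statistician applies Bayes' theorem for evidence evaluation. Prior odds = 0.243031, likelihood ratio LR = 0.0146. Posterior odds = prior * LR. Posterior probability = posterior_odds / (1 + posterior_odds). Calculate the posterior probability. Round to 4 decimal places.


Bayesian evidence evaluation:
Posterior odds = prior_odds * LR = 0.243031 * 0.0146 = 0.003548253
Posterior probability = posterior_odds / (1 + posterior_odds)
= 0.003548253 / (1 + 0.003548253)
= 0.003548253 / 1.003548253
= 0.0035

0.0035


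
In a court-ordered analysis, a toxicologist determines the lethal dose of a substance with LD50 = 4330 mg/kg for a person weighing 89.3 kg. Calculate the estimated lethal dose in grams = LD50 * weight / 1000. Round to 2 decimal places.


Lethal dose calculation:
Lethal dose = LD50 * body_weight / 1000
= 4330 * 89.3 / 1000
= 386669 / 1000
= 386.67 g

386.67


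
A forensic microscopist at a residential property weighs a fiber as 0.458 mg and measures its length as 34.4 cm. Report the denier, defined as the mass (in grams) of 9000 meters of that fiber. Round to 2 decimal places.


Denier calculation:
Mass in grams = 0.458 mg / 1000 = 0.000458 g
Length in meters = 34.4 cm / 100 = 0.344 m
Linear density = mass / length = 0.000458 / 0.344 = 0.0013314 g/m
Denier = (g/m) * 9000 = 0.0013314 * 9000 = 11.98

11.98


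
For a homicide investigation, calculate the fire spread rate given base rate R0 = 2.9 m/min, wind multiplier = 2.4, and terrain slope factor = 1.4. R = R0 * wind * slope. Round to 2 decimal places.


Fire spread rate calculation:
R = R0 * wind_factor * slope_factor
= 2.9 * 2.4 * 1.4
= 6.96 * 1.4
= 9.74 m/min

9.74


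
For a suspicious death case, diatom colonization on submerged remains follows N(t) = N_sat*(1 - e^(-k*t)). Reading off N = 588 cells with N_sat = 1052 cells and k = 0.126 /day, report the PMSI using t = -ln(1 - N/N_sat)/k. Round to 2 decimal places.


PMSI from diatom colonization curve:
N / N_sat = 588 / 1052 = 0.558935
1 - N/N_sat = 0.441065
ln(1 - N/N_sat) = -0.818563
t = -ln(1 - N/N_sat) / k = -(-0.818563) / 0.126 = 6.50 days

6.50


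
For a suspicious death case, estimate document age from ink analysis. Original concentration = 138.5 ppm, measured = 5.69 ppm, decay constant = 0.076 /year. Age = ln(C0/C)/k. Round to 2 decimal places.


Document age estimation:
C0/C = 138.5 / 5.69 = 24.340949
ln(C0/C) = 3.19216
t = 3.19216 / 0.076 = 42.00 years

42.00


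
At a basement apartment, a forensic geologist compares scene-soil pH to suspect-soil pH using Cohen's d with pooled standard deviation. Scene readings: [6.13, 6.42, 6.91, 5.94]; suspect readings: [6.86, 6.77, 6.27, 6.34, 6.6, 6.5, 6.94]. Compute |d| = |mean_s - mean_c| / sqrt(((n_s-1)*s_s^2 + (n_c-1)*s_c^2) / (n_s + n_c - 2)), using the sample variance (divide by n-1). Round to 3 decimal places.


Pooled-variance Cohen's d for soil pH comparison:
Scene mean = 25.4 / 4 = 6.35
Suspect mean = 46.28 / 7 = 6.611429
Scene sample variance s_s^2 = 0.178333
Suspect sample variance s_c^2 = 0.066281
Pooled variance = ((n_s-1)*s_s^2 + (n_c-1)*s_c^2) / (n_s + n_c - 2) = 0.103632
Pooled SD = sqrt(0.103632) = 0.321919
Mean difference = -0.261429
|d| = |-0.261429| / 0.321919 = 0.812

0.812


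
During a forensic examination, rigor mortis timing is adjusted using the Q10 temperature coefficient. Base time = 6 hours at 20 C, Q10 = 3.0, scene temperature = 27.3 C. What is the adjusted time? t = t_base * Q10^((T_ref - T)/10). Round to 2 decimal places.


Rigor mortis time adjustment:
Exponent = (T_ref - T_actual) / 10 = (20 - 27.3) / 10 = -0.73
Q10 factor = 3.0^-0.73 = 0.44844
t_adjusted = 6 * 0.44844 = 2.69 hours

2.69


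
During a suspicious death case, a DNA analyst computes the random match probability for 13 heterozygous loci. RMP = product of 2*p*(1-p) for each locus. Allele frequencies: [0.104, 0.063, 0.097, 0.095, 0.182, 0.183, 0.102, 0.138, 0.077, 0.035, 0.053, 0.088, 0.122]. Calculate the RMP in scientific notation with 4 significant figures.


Computing RMP for 13 loci:
Locus 1: 2 * 0.104 * 0.896 = 0.186368
Locus 2: 2 * 0.063 * 0.937 = 0.118062
Locus 3: 2 * 0.097 * 0.903 = 0.175182
Locus 4: 2 * 0.095 * 0.905 = 0.17195
Locus 5: 2 * 0.182 * 0.818 = 0.297752
Locus 6: 2 * 0.183 * 0.817 = 0.299022
Locus 7: 2 * 0.102 * 0.898 = 0.183192
Locus 8: 2 * 0.138 * 0.862 = 0.237912
Locus 9: 2 * 0.077 * 0.923 = 0.142142
Locus 10: 2 * 0.035 * 0.965 = 0.06755
Locus 11: 2 * 0.053 * 0.947 = 0.100382
Locus 12: 2 * 0.088 * 0.912 = 0.160512
Locus 13: 2 * 0.122 * 0.878 = 0.214232
RMP = 8.524e-11

8.524e-11


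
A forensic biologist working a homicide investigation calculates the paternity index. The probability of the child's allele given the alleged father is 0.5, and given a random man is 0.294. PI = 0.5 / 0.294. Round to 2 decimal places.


Paternity Index calculation:
PI = P(allele|father) / P(allele|random)
PI = 0.5 / 0.294
PI = 1.70

1.70


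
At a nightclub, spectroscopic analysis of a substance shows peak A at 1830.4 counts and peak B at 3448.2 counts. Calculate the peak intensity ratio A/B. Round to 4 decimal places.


Spectral peak ratio:
Peak A = 1830.4 counts
Peak B = 3448.2 counts
Ratio = 1830.4 / 3448.2 = 0.5308

0.5308


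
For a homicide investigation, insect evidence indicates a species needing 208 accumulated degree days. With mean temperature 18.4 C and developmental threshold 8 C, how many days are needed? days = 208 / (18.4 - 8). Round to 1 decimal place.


Insect development time:
Effective temperature = avg_temp - T_base = 18.4 - 8 = 10.4 C
Days = ADD / effective_temp = 208 / 10.4 = 20.0 days

20.0


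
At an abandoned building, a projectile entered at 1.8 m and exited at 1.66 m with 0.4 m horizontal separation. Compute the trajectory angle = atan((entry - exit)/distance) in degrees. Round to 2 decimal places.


Bullet trajectory angle:
Height difference = 1.8 - 1.66 = 0.14 m
angle = atan(0.14 / 0.4)
angle = atan(0.35)
angle = 19.29 degrees

19.29


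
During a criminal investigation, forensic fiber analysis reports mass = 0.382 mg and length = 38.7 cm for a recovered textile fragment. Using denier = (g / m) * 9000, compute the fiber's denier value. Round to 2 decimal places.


Denier calculation:
Mass in grams = 0.382 mg / 1000 = 0.000382 g
Length in meters = 38.7 cm / 100 = 0.387 m
Linear density = mass / length = 0.000382 / 0.387 = 0.00098708 g/m
Denier = (g/m) * 9000 = 0.00098708 * 9000 = 8.88

8.88


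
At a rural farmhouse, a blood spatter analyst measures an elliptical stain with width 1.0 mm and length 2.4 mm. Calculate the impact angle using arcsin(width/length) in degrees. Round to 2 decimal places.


Blood spatter impact angle calculation:
width / length = 1.0 / 2.4 = 0.416667
angle = arcsin(0.416667)
angle = 24.62 degrees

24.62


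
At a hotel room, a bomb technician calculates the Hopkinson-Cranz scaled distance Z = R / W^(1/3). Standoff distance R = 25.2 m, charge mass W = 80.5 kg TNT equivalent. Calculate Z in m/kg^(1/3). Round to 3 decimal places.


Scaled distance calculation:
W^(1/3) = 80.5^(1/3) = 4.317828
Z = R / W^(1/3) = 25.2 / 4.317828
Z = 5.836 m/kg^(1/3)

5.836


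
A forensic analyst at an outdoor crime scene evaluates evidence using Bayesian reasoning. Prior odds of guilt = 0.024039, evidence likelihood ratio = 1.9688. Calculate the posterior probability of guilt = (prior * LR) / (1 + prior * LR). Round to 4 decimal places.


Bayesian evidence evaluation:
Posterior odds = prior_odds * LR = 0.024039 * 1.9688 = 0.04732798
Posterior probability = posterior_odds / (1 + posterior_odds)
= 0.04732798 / (1 + 0.04732798)
= 0.04732798 / 1.04732798
= 0.0452

0.0452


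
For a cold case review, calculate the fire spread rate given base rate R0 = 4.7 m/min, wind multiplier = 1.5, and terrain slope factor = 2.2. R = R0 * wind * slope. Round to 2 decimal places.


Fire spread rate calculation:
R = R0 * wind_factor * slope_factor
= 4.7 * 1.5 * 2.2
= 7.05 * 2.2
= 15.51 m/min

15.51


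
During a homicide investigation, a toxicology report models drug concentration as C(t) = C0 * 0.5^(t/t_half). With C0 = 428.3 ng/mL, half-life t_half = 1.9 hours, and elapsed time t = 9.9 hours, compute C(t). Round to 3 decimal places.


Drug concentration decay:
Number of half-lives = t / t_half = 9.9 / 1.9 = 5.210526
Decay factor = 0.5^5.210526 = 0.02700694
C(t) = 428.3 * 0.02700694 = 11.567 ng/mL

11.567


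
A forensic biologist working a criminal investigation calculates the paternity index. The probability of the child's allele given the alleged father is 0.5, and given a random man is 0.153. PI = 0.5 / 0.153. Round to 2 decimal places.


Paternity Index calculation:
PI = P(allele|father) / P(allele|random)
PI = 0.5 / 0.153
PI = 3.27

3.27


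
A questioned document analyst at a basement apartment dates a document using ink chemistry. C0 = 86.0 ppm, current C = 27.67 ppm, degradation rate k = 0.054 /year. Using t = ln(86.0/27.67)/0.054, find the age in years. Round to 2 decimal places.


Document age estimation:
C0/C = 86.0 / 27.67 = 3.108059
ln(C0/C) = 1.133998
t = 1.133998 / 0.054 = 21.00 years

21.00


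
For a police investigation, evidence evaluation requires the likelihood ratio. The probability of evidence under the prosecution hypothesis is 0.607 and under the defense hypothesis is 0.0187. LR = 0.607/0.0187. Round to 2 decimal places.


Likelihood ratio calculation:
LR = P(E|Hp) / P(E|Hd)
LR = 0.607 / 0.0187
LR = 32.46

32.46


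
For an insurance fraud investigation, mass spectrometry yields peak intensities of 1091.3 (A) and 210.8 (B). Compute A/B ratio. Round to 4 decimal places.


Spectral peak ratio:
Peak A = 1091.3 counts
Peak B = 210.8 counts
Ratio = 1091.3 / 210.8 = 5.1769

5.1769


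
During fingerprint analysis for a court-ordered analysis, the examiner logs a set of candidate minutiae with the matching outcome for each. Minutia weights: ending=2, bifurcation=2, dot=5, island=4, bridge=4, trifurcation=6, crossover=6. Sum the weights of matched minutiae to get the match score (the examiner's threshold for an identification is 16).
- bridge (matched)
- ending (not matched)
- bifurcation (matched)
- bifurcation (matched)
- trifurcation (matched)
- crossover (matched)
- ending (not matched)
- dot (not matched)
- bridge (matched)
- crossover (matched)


Weighted minutiae match score:
  bridge: matched, +4 (running total 4)
  ending: not matched, +0
  bifurcation: matched, +2 (running total 6)
  bifurcation: matched, +2 (running total 8)
  trifurcation: matched, +6 (running total 14)
  crossover: matched, +6 (running total 20)
  ending: not matched, +0
  dot: not matched, +0
  bridge: matched, +4 (running total 24)
  crossover: matched, +6 (running total 30)
Total score = 30
Threshold = 16; verdict = identification

30


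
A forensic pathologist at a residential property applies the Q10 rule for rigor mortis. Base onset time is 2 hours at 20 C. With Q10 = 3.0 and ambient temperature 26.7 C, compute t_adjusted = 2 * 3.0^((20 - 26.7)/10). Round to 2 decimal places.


Rigor mortis time adjustment:
Exponent = (T_ref - T_actual) / 10 = (20 - 26.7) / 10 = -0.67
Q10 factor = 3.0^-0.67 = 0.47899
t_adjusted = 2 * 0.47899 = 0.96 hours

0.96


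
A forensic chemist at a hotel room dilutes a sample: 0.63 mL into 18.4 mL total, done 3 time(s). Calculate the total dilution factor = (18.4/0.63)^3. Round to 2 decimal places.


Dilution factor calculation:
Single dilution = V_total / V_sample = 18.4 / 0.63 ≈ 29.206349
Number of dilutions = 3
Total DF = (18.4 / 0.63)^3 (full precision, rounded at the end) = 24913.33

24913.33


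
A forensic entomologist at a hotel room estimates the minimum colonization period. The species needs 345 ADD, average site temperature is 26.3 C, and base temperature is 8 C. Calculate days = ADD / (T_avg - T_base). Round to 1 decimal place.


Insect development time:
Effective temperature = avg_temp - T_base = 26.3 - 8 = 18.3 C
Days = ADD / effective_temp = 345 / 18.3 = 18.9 days

18.9


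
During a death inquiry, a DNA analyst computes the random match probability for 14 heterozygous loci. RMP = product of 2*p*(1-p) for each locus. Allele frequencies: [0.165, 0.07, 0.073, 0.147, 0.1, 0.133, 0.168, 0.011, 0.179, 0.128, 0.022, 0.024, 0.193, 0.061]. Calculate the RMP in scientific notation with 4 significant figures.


Computing RMP for 14 loci:
Locus 1: 2 * 0.165 * 0.835 = 0.27555
Locus 2: 2 * 0.07 * 0.93 = 0.1302
Locus 3: 2 * 0.073 * 0.927 = 0.135342
Locus 4: 2 * 0.147 * 0.853 = 0.250782
Locus 5: 2 * 0.1 * 0.9 = 0.18
Locus 6: 2 * 0.133 * 0.867 = 0.230622
Locus 7: 2 * 0.168 * 0.832 = 0.279552
Locus 8: 2 * 0.011 * 0.989 = 0.021758
Locus 9: 2 * 0.179 * 0.821 = 0.293918
Locus 10: 2 * 0.128 * 0.872 = 0.223232
Locus 11: 2 * 0.022 * 0.978 = 0.043032
Locus 12: 2 * 0.024 * 0.976 = 0.046848
Locus 13: 2 * 0.193 * 0.807 = 0.311502
Locus 14: 2 * 0.061 * 0.939 = 0.114558
RMP = 1.451e-12

1.451e-12


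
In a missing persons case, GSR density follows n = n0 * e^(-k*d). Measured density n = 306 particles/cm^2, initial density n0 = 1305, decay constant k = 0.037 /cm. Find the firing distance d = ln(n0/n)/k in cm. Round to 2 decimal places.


GSR distance calculation:
n0/n = 1305 / 306 = 4.264706
ln(n0/n) = 1.450373
d = 1.450373 / 0.037 = 39.20 cm

39.20


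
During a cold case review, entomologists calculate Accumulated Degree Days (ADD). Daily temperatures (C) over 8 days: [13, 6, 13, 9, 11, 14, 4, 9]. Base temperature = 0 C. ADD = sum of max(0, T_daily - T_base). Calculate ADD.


Computing ADD day by day:
Day 1: max(0, 13 - 0) = 13
Day 2: max(0, 6 - 0) = 6
Day 3: max(0, 13 - 0) = 13
Day 4: max(0, 9 - 0) = 9
Day 5: max(0, 11 - 0) = 11
Day 6: max(0, 14 - 0) = 14
Day 7: max(0, 4 - 0) = 4
Day 8: max(0, 9 - 0) = 9
Total ADD = 79

79


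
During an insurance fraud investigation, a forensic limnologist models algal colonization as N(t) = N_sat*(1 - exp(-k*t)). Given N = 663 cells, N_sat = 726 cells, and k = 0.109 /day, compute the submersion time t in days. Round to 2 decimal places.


PMSI from diatom colonization curve:
N / N_sat = 663 / 726 = 0.913223
1 - N/N_sat = 0.086777
ln(1 - N/N_sat) = -2.444414
t = -ln(1 - N/N_sat) / k = -(-2.444414) / 0.109 = 22.43 days

22.43


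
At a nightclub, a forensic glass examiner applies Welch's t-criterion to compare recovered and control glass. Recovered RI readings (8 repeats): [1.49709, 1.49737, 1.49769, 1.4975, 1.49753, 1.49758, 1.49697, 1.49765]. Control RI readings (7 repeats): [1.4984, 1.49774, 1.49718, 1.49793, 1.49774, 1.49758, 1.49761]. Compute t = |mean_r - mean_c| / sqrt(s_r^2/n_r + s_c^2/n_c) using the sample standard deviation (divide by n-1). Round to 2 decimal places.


Welch's t-criterion for glass RI comparison:
Recovered mean = sum / n_r = 11.97938 / 8 = 1.4974225
Control mean = sum / n_c = 10.48418 / 7 = 1.49774
Recovered sample variance s_r^2 = 6.91071e-08
Control sample variance s_c^2 = 1.37967e-07
Welch SE (unpooled) = sqrt(s_r^2/n_r + s_c^2/n_c) = sqrt(8.63839e-09 + 1.97095e-08) = sqrt(2.83479e-08) = 0.000168368
|mean_r - mean_c| = 0.0003175
t = 0.0003175 / 0.000168368 = 1.89

1.89


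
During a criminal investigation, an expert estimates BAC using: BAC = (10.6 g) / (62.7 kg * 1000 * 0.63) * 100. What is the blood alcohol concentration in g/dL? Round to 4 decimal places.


Applying the Widmark formula:
BAC = (dose_g / (body_wt * 1000 * r)) * 100
Denominator = 62.7 * 1000 * 0.63 = 39501
BAC = (10.6 / 39501) * 100
BAC = 0.0268 g/dL

0.0268


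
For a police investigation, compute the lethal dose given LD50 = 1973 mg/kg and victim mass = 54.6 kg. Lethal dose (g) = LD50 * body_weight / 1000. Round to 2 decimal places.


Lethal dose calculation:
Lethal dose = LD50 * body_weight / 1000
= 1973 * 54.6 / 1000
= 107725.8 / 1000
= 107.73 g

107.73


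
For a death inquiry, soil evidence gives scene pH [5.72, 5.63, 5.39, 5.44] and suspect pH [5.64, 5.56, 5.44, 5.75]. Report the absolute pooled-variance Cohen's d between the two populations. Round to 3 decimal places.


Pooled-variance Cohen's d for soil pH comparison:
Scene mean = 22.18 / 4 = 5.545
Suspect mean = 22.39 / 4 = 5.5975
Scene sample variance s_s^2 = 0.0243
Suspect sample variance s_c^2 = 0.017092
Pooled variance = ((n_s-1)*s_s^2 + (n_c-1)*s_c^2) / (n_s + n_c - 2) = 0.020696
Pooled SD = sqrt(0.020696) = 0.143861
Mean difference = -0.0525
|d| = |-0.0525| / 0.143861 = 0.365

0.365


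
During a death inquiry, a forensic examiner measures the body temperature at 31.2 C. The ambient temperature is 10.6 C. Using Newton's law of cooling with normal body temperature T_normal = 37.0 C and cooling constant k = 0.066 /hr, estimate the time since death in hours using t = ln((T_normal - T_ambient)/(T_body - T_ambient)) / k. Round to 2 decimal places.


Using Newton's law of cooling:
t = ln((T_normal - T_ambient) / (T_body - T_ambient)) / k
T_normal - T_ambient = 26.4
T_body - T_ambient = 20.6
Ratio = 1.281553
ln(ratio) = 0.248073
t = 0.248073 / 0.066 = 3.76 hours

3.76


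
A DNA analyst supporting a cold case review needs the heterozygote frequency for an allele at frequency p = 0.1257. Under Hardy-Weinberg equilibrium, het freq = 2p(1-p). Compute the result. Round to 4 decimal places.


Hardy-Weinberg heterozygote frequency:
q = 1 - p = 1 - 0.1257 = 0.8743
2pq = 2 * 0.1257 * 0.8743 = 0.2198

0.2198


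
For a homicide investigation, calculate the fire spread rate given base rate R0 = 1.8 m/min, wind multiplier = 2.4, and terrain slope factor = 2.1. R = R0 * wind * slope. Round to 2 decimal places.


Fire spread rate calculation:
R = R0 * wind_factor * slope_factor
= 1.8 * 2.4 * 2.1
= 4.32 * 2.1
= 9.07 m/min

9.07


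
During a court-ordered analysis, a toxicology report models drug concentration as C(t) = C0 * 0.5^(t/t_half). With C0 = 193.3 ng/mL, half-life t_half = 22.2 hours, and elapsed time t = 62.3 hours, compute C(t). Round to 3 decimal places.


Drug concentration decay:
Number of half-lives = t / t_half = 62.3 / 22.2 = 2.806306
Decay factor = 0.5^2.806306 = 0.14296105
C(t) = 193.3 * 0.14296105 = 27.634 ng/mL

27.634


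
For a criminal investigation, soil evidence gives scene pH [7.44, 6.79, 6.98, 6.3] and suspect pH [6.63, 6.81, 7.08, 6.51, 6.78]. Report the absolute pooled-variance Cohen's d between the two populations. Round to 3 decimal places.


Pooled-variance Cohen's d for soil pH comparison:
Scene mean = 27.51 / 4 = 6.8775
Suspect mean = 33.81 / 5 = 6.762
Scene sample variance s_s^2 = 0.222692
Suspect sample variance s_c^2 = 0.04617
Pooled variance = ((n_s-1)*s_s^2 + (n_c-1)*s_c^2) / (n_s + n_c - 2) = 0.121822
Pooled SD = sqrt(0.121822) = 0.34903
Mean difference = 0.1155
|d| = |0.1155| / 0.34903 = 0.331

0.331


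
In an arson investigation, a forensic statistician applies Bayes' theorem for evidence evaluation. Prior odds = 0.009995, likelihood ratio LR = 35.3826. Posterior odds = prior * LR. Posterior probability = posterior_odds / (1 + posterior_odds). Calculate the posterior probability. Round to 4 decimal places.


Bayesian evidence evaluation:
Posterior odds = prior_odds * LR = 0.009995 * 35.3826 = 0.3536491
Posterior probability = posterior_odds / (1 + posterior_odds)
= 0.3536491 / (1 + 0.3536491)
= 0.3536491 / 1.3536491
= 0.2613

0.2613


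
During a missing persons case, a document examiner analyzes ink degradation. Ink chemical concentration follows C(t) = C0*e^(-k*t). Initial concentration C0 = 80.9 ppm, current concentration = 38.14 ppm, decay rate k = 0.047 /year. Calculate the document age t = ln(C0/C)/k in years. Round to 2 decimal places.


Document age estimation:
C0/C = 80.9 / 38.14 = 2.121133
ln(C0/C) = 0.75195
t = 0.75195 / 0.047 = 16.00 years

16.00


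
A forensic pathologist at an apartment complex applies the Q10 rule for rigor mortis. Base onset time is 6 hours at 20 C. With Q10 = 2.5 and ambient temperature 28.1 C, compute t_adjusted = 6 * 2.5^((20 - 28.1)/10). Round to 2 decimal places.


Rigor mortis time adjustment:
Exponent = (T_ref - T_actual) / 10 = (20 - 28.1) / 10 = -0.81
Q10 factor = 2.5^-0.81 = 0.47607
t_adjusted = 6 * 0.47607 = 2.86 hours

2.86


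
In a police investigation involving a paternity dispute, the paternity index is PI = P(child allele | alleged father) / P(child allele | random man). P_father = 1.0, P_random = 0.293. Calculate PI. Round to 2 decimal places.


Paternity Index calculation:
PI = P(allele|father) / P(allele|random)
PI = 1.0 / 0.293
PI = 3.41

3.41


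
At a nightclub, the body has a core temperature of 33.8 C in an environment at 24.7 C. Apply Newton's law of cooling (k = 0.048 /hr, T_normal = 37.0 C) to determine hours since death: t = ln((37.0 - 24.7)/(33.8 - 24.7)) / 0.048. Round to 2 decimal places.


Using Newton's law of cooling:
t = ln((T_normal - T_ambient) / (T_body - T_ambient)) / k
T_normal - T_ambient = 12.3
T_body - T_ambient = 9.1
Ratio = 1.351648
ln(ratio) = 0.301325
t = 0.301325 / 0.048 = 6.28 hours

6.28


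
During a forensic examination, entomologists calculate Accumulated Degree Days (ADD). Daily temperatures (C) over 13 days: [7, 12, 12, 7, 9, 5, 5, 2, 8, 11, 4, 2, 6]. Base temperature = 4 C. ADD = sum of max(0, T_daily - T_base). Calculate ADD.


Computing ADD day by day:
Day 1: max(0, 7 - 4) = 3
Day 2: max(0, 12 - 4) = 8
Day 3: max(0, 12 - 4) = 8
Day 4: max(0, 7 - 4) = 3
Day 5: max(0, 9 - 4) = 5
Day 6: max(0, 5 - 4) = 1
Day 7: max(0, 5 - 4) = 1
Day 8: max(0, 2 - 4) = 0
Day 9: max(0, 8 - 4) = 4
Day 10: max(0, 11 - 4) = 7
Day 11: max(0, 4 - 4) = 0
Day 12: max(0, 2 - 4) = 0
Day 13: max(0, 6 - 4) = 2
Total ADD = 42

42


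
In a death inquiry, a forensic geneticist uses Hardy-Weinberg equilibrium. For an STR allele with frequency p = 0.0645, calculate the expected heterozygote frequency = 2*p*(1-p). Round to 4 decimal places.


Hardy-Weinberg heterozygote frequency:
q = 1 - p = 1 - 0.0645 = 0.9355
2pq = 2 * 0.0645 * 0.9355 = 0.1207

0.1207


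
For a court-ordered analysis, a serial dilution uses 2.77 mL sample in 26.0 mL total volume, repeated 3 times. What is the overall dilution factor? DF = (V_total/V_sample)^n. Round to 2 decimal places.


Dilution factor calculation:
Single dilution = V_total / V_sample = 26.0 / 2.77 ≈ 9.386282
Number of dilutions = 3
Total DF = (26.0 / 2.77)^3 (full precision, rounded at the end) = 826.95

826.95


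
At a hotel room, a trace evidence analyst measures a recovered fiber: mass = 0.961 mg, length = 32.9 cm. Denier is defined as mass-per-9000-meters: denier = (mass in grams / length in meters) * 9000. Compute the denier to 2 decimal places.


Denier calculation:
Mass in grams = 0.961 mg / 1000 = 0.000961 g
Length in meters = 32.9 cm / 100 = 0.329 m
Linear density = mass / length = 0.000961 / 0.329 = 0.00292097 g/m
Denier = (g/m) * 9000 = 0.00292097 * 9000 = 26.29

26.29


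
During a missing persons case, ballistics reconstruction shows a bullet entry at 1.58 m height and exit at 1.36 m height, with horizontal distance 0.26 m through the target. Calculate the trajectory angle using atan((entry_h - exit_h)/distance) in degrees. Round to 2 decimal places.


Bullet trajectory angle:
Height difference = 1.58 - 1.36 = 0.22 m
angle = atan(0.22 / 0.26)
angle = atan(0.846154)
angle = 40.24 degrees

40.24


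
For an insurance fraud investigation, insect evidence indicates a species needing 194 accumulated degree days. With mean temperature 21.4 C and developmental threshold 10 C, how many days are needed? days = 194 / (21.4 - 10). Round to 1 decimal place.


Insect development time:
Effective temperature = avg_temp - T_base = 21.4 - 10 = 11.4 C
Days = ADD / effective_temp = 194 / 11.4 = 17.0 days

17.0


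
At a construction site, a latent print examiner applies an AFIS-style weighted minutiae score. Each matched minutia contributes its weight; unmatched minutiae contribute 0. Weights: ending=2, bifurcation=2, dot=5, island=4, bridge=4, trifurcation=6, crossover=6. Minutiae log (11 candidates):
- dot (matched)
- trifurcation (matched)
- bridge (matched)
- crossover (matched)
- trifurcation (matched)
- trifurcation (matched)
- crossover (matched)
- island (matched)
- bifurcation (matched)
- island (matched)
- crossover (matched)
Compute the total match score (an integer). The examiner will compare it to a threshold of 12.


Weighted minutiae match score:
  dot: matched, +5 (running total 5)
  trifurcation: matched, +6 (running total 11)
  bridge: matched, +4 (running total 15)
  crossover: matched, +6 (running total 21)
  trifurcation: matched, +6 (running total 27)
  trifurcation: matched, +6 (running total 33)
  crossover: matched, +6 (running total 39)
  island: matched, +4 (running total 43)
  bifurcation: matched, +2 (running total 45)
  island: matched, +4 (running total 49)
  crossover: matched, +6 (running total 55)
Total score = 55
Threshold = 12; verdict = identification

55


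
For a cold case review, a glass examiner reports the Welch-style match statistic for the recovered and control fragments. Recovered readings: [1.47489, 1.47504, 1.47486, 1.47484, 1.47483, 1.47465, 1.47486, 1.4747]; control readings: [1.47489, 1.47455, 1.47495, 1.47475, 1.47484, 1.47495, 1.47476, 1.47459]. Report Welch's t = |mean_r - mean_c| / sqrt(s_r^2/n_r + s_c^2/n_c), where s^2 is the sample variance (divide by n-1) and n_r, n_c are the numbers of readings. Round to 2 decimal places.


Welch's t-criterion for glass RI comparison:
Recovered mean = sum / n_r = 11.79867 / 8 = 1.4748337
Control mean = sum / n_c = 11.79828 / 8 = 1.474785
Recovered sample variance s_r^2 = 1.41125e-08
Control sample variance s_c^2 = 2.33714e-08
Welch SE (unpooled) = sqrt(s_r^2/n_r + s_c^2/n_c) = sqrt(1.76406e-09 + 2.92143e-09) = sqrt(4.68549e-09) = 6.84506e-05
|mean_r - mean_c| = 4.875e-05
t = 4.875e-05 / 6.84506e-05 = 0.71

0.71


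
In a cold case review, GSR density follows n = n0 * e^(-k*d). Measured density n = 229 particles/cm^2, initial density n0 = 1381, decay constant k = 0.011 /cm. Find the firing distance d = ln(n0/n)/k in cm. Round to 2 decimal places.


GSR distance calculation:
n0/n = 1381 / 229 = 6.030568
ln(n0/n) = 1.796841
d = 1.796841 / 0.011 = 163.35 cm

163.35


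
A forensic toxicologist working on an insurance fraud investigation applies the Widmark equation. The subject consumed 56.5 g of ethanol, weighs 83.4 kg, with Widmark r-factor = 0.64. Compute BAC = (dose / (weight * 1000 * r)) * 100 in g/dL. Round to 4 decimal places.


Applying the Widmark formula:
BAC = (dose_g / (body_wt * 1000 * r)) * 100
Denominator = 83.4 * 1000 * 0.64 = 53376
BAC = (56.5 / 53376) * 100
BAC = 0.1059 g/dL

0.1059


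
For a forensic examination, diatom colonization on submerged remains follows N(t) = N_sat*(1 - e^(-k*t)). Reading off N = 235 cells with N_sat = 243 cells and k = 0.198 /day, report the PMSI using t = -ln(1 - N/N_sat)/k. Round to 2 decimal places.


PMSI from diatom colonization curve:
N / N_sat = 235 / 243 = 0.967078
1 - N/N_sat = 0.032922
ln(1 - N/N_sat) = -3.413614
t = -ln(1 - N/N_sat) / k = -(-3.413614) / 0.198 = 17.24 days

17.24


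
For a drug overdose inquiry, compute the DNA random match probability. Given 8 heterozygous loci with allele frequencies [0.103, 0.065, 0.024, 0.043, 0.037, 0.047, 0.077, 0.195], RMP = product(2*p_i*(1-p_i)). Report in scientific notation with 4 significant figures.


Computing RMP for 8 loci:
Locus 1: 2 * 0.103 * 0.897 = 0.184782
Locus 2: 2 * 0.065 * 0.935 = 0.12155
Locus 3: 2 * 0.024 * 0.976 = 0.046848
Locus 4: 2 * 0.043 * 0.957 = 0.082302
Locus 5: 2 * 0.037 * 0.963 = 0.071262
Locus 6: 2 * 0.047 * 0.953 = 0.089582
Locus 7: 2 * 0.077 * 0.923 = 0.142142
Locus 8: 2 * 0.195 * 0.805 = 0.31395
RMP = 2.467e-08

2.467e-08


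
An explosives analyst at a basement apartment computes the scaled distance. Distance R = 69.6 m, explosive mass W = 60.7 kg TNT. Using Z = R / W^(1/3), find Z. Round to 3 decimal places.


Scaled distance calculation:
W^(1/3) = 60.7^(1/3) = 3.930033
Z = R / W^(1/3) = 69.6 / 3.930033
Z = 17.710 m/kg^(1/3)

17.710


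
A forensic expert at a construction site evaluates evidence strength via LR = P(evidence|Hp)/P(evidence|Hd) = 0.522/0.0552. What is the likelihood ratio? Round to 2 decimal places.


Likelihood ratio calculation:
LR = P(E|Hp) / P(E|Hd)
LR = 0.522 / 0.0552
LR = 9.46

9.46


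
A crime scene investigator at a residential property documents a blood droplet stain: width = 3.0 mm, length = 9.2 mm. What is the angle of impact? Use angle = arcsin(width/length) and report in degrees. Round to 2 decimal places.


Blood spatter impact angle calculation:
width / length = 3.0 / 9.2 = 0.326087
angle = arcsin(0.326087)
angle = 19.03 degrees

19.03


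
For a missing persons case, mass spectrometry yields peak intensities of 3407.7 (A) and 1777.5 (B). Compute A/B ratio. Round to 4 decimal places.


Spectral peak ratio:
Peak A = 3407.7 counts
Peak B = 1777.5 counts
Ratio = 3407.7 / 1777.5 = 1.9171

1.9171


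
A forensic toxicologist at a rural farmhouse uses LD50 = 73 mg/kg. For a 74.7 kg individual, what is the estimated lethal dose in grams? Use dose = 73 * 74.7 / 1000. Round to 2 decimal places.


Lethal dose calculation:
Lethal dose = LD50 * body_weight / 1000
= 73 * 74.7 / 1000
= 5453.1 / 1000
= 5.45 g

5.45


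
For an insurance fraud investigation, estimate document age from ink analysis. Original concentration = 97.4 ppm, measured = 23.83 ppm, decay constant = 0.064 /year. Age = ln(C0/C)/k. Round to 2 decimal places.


Document age estimation:
C0/C = 97.4 / 23.83 = 4.087285
ln(C0/C) = 1.407881
t = 1.407881 / 0.064 = 22.00 years

22.00


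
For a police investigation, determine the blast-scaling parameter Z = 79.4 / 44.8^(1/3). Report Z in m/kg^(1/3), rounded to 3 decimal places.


Scaled distance calculation:
W^(1/3) = 44.8^(1/3) = 3.551616
Z = R / W^(1/3) = 79.4 / 3.551616
Z = 22.356 m/kg^(1/3)

22.356


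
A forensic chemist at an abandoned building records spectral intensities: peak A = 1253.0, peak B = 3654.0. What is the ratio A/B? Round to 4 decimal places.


Spectral peak ratio:
Peak A = 1253.0 counts
Peak B = 3654.0 counts
Ratio = 1253.0 / 3654.0 = 0.3429

0.3429


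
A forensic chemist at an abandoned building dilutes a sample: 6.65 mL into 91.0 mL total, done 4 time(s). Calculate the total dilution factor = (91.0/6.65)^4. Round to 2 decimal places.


Dilution factor calculation:
Single dilution = V_total / V_sample = 91.0 / 6.65 ≈ 13.684211
Number of dilutions = 4
Total DF = (91.0 / 6.65)^4 (full precision, rounded at the end) = 35065.42

35065.42


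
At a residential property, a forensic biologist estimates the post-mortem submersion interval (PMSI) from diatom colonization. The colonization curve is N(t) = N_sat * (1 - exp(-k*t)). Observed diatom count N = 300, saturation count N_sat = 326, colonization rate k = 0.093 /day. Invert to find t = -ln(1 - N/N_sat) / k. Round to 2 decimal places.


PMSI from diatom colonization curve:
N / N_sat = 300 / 326 = 0.920245
1 - N/N_sat = 0.079755
ln(1 - N/N_sat) = -2.528796
t = -ln(1 - N/N_sat) / k = -(-2.528796) / 0.093 = 27.19 days

27.19


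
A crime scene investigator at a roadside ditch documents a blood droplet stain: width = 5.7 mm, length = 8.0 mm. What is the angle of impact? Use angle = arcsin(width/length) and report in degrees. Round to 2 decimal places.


Blood spatter impact angle calculation:
width / length = 5.7 / 8.0 = 0.7125
angle = arcsin(0.7125)
angle = 45.44 degrees

45.44


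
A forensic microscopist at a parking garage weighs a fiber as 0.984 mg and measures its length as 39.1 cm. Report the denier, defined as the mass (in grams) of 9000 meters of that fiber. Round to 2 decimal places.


Denier calculation:
Mass in grams = 0.984 mg / 1000 = 0.000984 g
Length in meters = 39.1 cm / 100 = 0.391 m
Linear density = mass / length = 0.000984 / 0.391 = 0.00251662 g/m
Denier = (g/m) * 9000 = 0.00251662 * 9000 = 22.65

22.65


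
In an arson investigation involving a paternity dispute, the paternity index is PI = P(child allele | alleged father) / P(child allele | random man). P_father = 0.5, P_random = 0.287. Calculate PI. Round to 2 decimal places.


Paternity Index calculation:
PI = P(allele|father) / P(allele|random)
PI = 0.5 / 0.287
PI = 1.74

1.74


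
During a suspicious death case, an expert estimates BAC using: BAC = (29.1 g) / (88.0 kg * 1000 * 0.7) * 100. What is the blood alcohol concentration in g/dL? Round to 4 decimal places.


Applying the Widmark formula:
BAC = (dose_g / (body_wt * 1000 * r)) * 100
Denominator = 88.0 * 1000 * 0.7 = 61600
BAC = (29.1 / 61600) * 100
BAC = 0.0472 g/dL

0.0472


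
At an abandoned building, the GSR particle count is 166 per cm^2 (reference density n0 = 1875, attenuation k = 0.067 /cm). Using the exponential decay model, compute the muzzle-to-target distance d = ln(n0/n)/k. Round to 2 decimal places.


GSR distance calculation:
n0/n = 1875 / 166 = 11.295181
ln(n0/n) = 2.424376
d = 2.424376 / 0.067 = 36.18 cm

36.18


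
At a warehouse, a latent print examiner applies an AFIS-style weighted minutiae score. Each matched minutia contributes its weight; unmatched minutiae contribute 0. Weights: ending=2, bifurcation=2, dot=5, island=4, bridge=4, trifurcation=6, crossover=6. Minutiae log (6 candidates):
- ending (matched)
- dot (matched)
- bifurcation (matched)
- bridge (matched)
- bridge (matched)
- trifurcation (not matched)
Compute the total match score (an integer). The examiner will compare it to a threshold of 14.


Weighted minutiae match score:
  ending: matched, +2 (running total 2)
  dot: matched, +5 (running total 7)
  bifurcation: matched, +2 (running total 9)
  bridge: matched, +4 (running total 13)
  bridge: matched, +4 (running total 17)
  trifurcation: not matched, +0
Total score = 17
Threshold = 14; verdict = identification

17
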